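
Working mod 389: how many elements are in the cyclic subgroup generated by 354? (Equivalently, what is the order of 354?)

194

The order of 354 must divide p − 1 = 388 = 2^2 · 97.
Divisors: 1, 2, 4, 97, 194, 388.
Check each in increasing order: 354^1 ≡ 354;  354^2 ≡ 58;  354^4 ≡ 252;  354^97 ≡ 388;  354^194 ≡ 1.
Smallest exponent giving 1 is 194.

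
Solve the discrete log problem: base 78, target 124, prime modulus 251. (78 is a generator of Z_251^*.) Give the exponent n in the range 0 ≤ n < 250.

Baby-step giant-step with m = ceil(sqrt(250)) = 16.
Baby table (78^j mod 251 for j=0..15):
  0:1  1:78  2:60  3:162  4:86  5:182  6:140  7:127
  8:117  9:90  10:243  11:129  12:22  13:210  14:65  15:50
Giant step factor: 78^(-16) ≡ 119 (mod 251).
Scan 124·119^i mod 251 for i = 0, 1, …:
  i=0: 124   i=1: 198   i=2: 219   i=3: 208
  i=4: 154   i=5: 3   i=6: 106   i=7: 64
  i=8: 86
Match at i=8, j=4: n = 8·16 + 4 = 132.

132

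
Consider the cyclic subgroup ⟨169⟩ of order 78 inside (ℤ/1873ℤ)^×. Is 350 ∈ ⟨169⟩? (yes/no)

350 ∈ ⟨169⟩ iff 350^78 ≡ 1 (mod 1873), since |⟨169⟩| = 78.
350^78 mod 1873 = 1.
Since 1 = 1, 350 lies in the subgroup.

yes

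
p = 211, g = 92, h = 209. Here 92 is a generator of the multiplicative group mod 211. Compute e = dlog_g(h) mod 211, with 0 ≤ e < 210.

32

Baby-step giant-step with m = ceil(sqrt(210)) = 15.
Baby table (92^j mod 211 for j=0..14):
  0:1  1:92  2:24  3:98  4:154  5:31  6:109  7:111
  8:84  9:132  10:117  11:3  12:65  13:72  14:83
Giant step factor: 92^(-15) ≡ 153 (mod 211).
Scan 209·153^i mod 211 for i = 0, 1, …:
  i=0: 209   i=1: 116   i=2: 24
Match at i=2, j=2: e = 2·15 + 2 = 32.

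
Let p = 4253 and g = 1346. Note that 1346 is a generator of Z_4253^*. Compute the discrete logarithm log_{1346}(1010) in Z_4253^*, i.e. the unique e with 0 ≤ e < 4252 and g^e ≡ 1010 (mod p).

115

Baby-step giant-step with m = ceil(sqrt(4252)) = 66.
Baby table (1346^j mod 4253 for j=0..65):
  0:1  1:1346  2:4191  3:1608  4:3844  5:2376  6:4093  7:1543
  8:1414  9:2153  10:1645  11:2610  12:82  13:4047  14:3422  15:13
  16:486  17:3447  18:3892  19:3189  20:1117  21:2173  22:3047  23:1370
  24:2471  25:120  26:4159  27:1066  28:1575  29:1956  30:169  31:2065
  32:2281  33:3813  34:3180  35:1762  36:2731  37:1334  38:798  39:2352
  40:1560  41:3031  42:1099  43:3463  44:4163  45:2197  46:1327  47:4135
  48:2786  49:3063  50:1641  51:1479  52:330  53:1868  54:805  55:3268
  56:1126  57:1528  58:2489  59:3083  60:3043  61:239  62:2719  63:2194
  64:1542  65:68
Giant step factor: 1346^(-66) ≡ 841 (mod 4253).
Scan 1010·841^i mod 4253 for i = 0, 1, …:
  i=0: 1010   i=1: 3063
Match at i=1, j=49: e = 1·66 + 49 = 115.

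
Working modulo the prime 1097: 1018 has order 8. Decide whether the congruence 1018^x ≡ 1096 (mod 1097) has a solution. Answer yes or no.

1096 ∈ ⟨1018⟩ iff 1096^8 ≡ 1 (mod 1097), since |⟨1018⟩| = 8.
1096^8 mod 1097 = 1.
Since 1 = 1, 1096 lies in the subgroup.

yes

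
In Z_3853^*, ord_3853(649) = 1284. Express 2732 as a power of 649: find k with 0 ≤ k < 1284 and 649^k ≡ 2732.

Baby-step giant-step with m = ceil(sqrt(1284)) = 36.
Baby table (649^j mod 3853 for j=0..35):
  0:1  1:649  2:1224  3:658  4:3212  5:115  6:1428  7:2052
  8:2463  9:3345  10:1666  11:2394  12:947  13:1976  14:3228  15:2793
  16:1747  17:1021  18:3766  19:1332  20:1396  21:549  22:1825  23:1554
  24:2913  25:2567  26:1487  27:1813  28:1472  29:3637  30:2377  31:1473
  32:433  33:3601  34:2131  35:3645
Giant step factor: 649^(-36) ≡ 3628 (mod 3853).
Scan 2732·3628^i mod 3853 for i = 0, 1, …:
  i=0: 2732   i=1: 1780   i=2: 212   i=3: 2389
  i=4: 1895   i=5: 1308   i=6: 2381   i=7: 3695
  i=8: 873   i=9: 78     …   i=23: 420
  i=24: 1825
Match at i=24, j=22: k = 24·36 + 22 = 886.

886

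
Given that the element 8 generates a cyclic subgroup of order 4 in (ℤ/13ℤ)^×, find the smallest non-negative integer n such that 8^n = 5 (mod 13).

Successive powers of 8 modulo 13:
  8^0=1  8^1=8  8^2=12  8^3=5
So 8^3 ≡ 5 (mod 13), giving n = 3.

3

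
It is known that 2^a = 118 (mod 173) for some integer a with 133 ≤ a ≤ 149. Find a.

148

Compute 2^133 mod 173 = 104, then multiply by 2 repeatedly:
  2^133=104  2^134=35  2^135=70  2^136=140  2^137=107
  2^138=41  2^139=82  2^140=164  2^141=155  2^142=137
  2^143=101  2^144=29  2^145=58  2^146=116  2^147=59
  2^148=118
Found 118 at exponent 148.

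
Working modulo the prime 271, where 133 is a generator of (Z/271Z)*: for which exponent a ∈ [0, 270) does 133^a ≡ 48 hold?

223

Baby-step giant-step with m = ceil(sqrt(270)) = 17.
Baby table (133^j mod 271 for j=0..16):
  0:1  1:133  2:74  3:86  4:56  5:131  6:79  7:209
  8:155  9:19  10:88  11:51  12:8  13:251  14:50  15:146
  16:177
Giant step factor: 133^(-17) ≡ 143 (mod 271).
Scan 48·143^i mod 271 for i = 0, 1, …:
  i=0: 48   i=1: 89   i=2: 261   i=3: 196
  i=4: 115   i=5: 185   i=6: 168   i=7: 176
  i=8: 236   i=9: 144   i=10: 267   i=11: 241
  i=12: 46   i=13: 74
Match at i=13, j=2: a = 13·17 + 2 = 223.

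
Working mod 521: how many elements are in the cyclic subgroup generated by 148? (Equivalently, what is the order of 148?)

The order of 148 must divide p − 1 = 520 = 2^3 · 5 · 13.
Divisors: 1, 2, 4, 5, 8, 10, 13, 20, 26, 40, 52, 65, 104, 130, 260, 520.
Check each in increasing order: 148^1 ≡ 148;  148^2 ≡ 22;  148^4 ≡ 484;  148^5 ≡ 255;  148^8 ≡ 327;  148^10 ≡ 421;  148^13 ≡ 25;  148^20 ≡ 101;  148^26 ≡ 104;  148^40 ≡ 302;  148^52 ≡ 396;  148^65 ≡ 1.
Smallest exponent giving 1 is 65.

65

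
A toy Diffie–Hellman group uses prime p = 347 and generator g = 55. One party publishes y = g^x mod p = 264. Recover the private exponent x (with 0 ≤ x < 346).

193

Baby-step giant-step with m = ceil(sqrt(346)) = 19.
Baby table (55^j mod 347 for j=0..18):
  0:1  1:55  2:249  3:162  4:235  5:86  6:219  7:247
  8:52  9:84  10:109  11:96  12:75  13:308  14:284  15:5
  16:275  17:204  18:116
Giant step factor: 55^(-19) ≡ 101 (mod 347).
Scan 264·101^i mod 347 for i = 0, 1, …:
  i=0: 264   i=1: 292   i=2: 344   i=3: 44
  i=4: 280   i=5: 173   i=6: 123   i=7: 278
  i=8: 318   i=9: 194   i=10: 162
Match at i=10, j=3: x = 10·19 + 3 = 193.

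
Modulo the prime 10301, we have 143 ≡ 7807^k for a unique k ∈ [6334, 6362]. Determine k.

6349

Compute 7807^6334 mod 10301 = 1804, then multiply by 7807 repeatedly:
  7807^6334=1804  7807^6335=2361  7807^6336=3838  7807^6337=7958  7807^6338=2775
  7807^6339=1422  7807^6340=7377  7807^6341=9649  7807^6342=8831  7807^6343=9325
  7807^6344=3108  7807^6345=5301  7807^6346=5790  7807^6347=1742  7807^6348=2474
  7807^6349=143
Found 143 at exponent 6349.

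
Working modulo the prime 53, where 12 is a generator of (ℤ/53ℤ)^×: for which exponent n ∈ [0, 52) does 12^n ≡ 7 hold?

50

Baby-step giant-step with m = ceil(sqrt(52)) = 8.
Baby table (12^j mod 53 for j=0..7):
  0:1  1:12  2:38  3:32  4:13  5:50  6:17  7:45
Giant step factor: 12^(-8) ≡ 16 (mod 53).
Scan 7·16^i mod 53 for i = 0, 1, …:
  i=0: 7   i=1: 6   i=2: 43   i=3: 52
  i=4: 37   i=5: 9   i=6: 38
Match at i=6, j=2: n = 6·8 + 2 = 50.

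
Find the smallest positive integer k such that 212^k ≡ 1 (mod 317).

79

The order of 212 must divide p − 1 = 316 = 2^2 · 79.
Divisors: 1, 2, 4, 79, 158, 316.
Check each in increasing order: 212^1 ≡ 212;  212^2 ≡ 247;  212^4 ≡ 145;  212^79 ≡ 1.
Smallest exponent giving 1 is 79.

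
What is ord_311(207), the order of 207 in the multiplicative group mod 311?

310

The order of 207 must divide p − 1 = 310 = 2 · 5 · 31.
Divisors: 1, 2, 5, 10, 31, 62, 155, 310.
Check each in increasing order: 207^1 ≡ 207;  207^2 ≡ 242;  207^5 ≡ 279;  207^10 ≡ 91;  207^31 ≡ 305;  207^62 ≡ 36;  207^155 ≡ 310;  207^310 ≡ 1.
Smallest exponent giving 1 is 310.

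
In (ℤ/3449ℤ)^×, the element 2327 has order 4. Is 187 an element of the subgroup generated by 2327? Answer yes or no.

187 ∈ ⟨2327⟩ iff 187^4 ≡ 1 (mod 3449), since |⟨2327⟩| = 4.
187^4 mod 3449 = 1807.
Since 1807 ≠ 1, 187 does not lie in the subgroup.

no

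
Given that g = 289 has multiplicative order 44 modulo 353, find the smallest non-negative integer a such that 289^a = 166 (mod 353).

18

Baby-step giant-step with m = ceil(sqrt(44)) = 7.
Baby table (289^j mod 353 for j=0..6):
  0:1  1:289  2:213  3:135  4:185  5:162  6:222
Giant step factor: 289^(-7) ≡ 4 (mod 353).
Scan 166·4^i mod 353 for i = 0, 1, …:
  i=0: 166   i=1: 311   i=2: 185
Match at i=2, j=4: a = 2·7 + 4 = 18.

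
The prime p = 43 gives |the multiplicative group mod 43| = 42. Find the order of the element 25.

21

The order of 25 must divide p − 1 = 42 = 2 · 3 · 7.
Divisors: 1, 2, 3, 6, 7, 14, 21, 42.
Check each in increasing order: 25^1 ≡ 25;  25^2 ≡ 23;  25^3 ≡ 16;  25^6 ≡ 41;  25^7 ≡ 36;  25^14 ≡ 6;  25^21 ≡ 1.
Smallest exponent giving 1 is 21.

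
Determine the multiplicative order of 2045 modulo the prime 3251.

3250

The order of 2045 must divide p − 1 = 3250 = 2 · 5^3 · 13.
Divisors: 1, 2, 5, 10, 13, 25, 26, 50, 65, 125, 130, 250, 325, 650, 1625, 3250.
Check each in increasing order: 2045^1 ≡ 2045;  2045^2 ≡ 1239;  2045^5 ≡ 797;  2045^10 ≡ 1264;  2045^13 ≡ 2188;  2045^25 ≡ 2279;  2045^26 ≡ 1872;  2045^50 ≡ 1994;  2045^65 ≡ 1409;  2045^125 ≡ 533;  2045^130 ≡ 2171;  2045^250 ≡ 1252;  2045^325 ≡ 2327;  2045^650 ≡ 2014;  2045^1625 ≡ 3250;  2045^3250 ≡ 1.
Smallest exponent giving 1 is 3250.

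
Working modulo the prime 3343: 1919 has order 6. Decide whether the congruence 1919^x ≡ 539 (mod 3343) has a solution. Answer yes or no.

⟨1919⟩ has order 6; its elements mod 3343 are {1, 1424, 1425, 1918, 1919, 3342}.
539 is not in this set.

no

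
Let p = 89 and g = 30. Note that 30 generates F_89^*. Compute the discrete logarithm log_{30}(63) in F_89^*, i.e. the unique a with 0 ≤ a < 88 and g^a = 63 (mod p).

5

Baby-step giant-step with m = ceil(sqrt(88)) = 10.
Baby table (30^j mod 89 for j=0..9):
  0:1  1:30  2:10  3:33  4:11  5:63  6:21  7:7
  8:32  9:70
Giant step factor: 30^(-10) ≡ 42 (mod 89).
Scan 63·42^i mod 89 for i = 0, 1, …:
  i=0: 63
Match at i=0, j=5: a = 0·10 + 5 = 5.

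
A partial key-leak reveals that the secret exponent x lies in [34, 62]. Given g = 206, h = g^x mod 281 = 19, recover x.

37

Compute 206^34 mod 281 = 224, then multiply by 206 repeatedly:
  206^34=224  206^35=60  206^36=277  206^37=19
Found 19 at exponent 37.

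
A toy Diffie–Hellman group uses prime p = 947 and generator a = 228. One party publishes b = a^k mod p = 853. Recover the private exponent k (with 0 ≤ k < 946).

635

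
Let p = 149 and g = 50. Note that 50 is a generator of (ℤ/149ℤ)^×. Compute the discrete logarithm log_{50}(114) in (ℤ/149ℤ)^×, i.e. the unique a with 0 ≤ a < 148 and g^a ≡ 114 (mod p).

Baby-step giant-step with m = ceil(sqrt(148)) = 13.
Baby table (50^j mod 149 for j=0..12):
  0:1  1:50  2:116  3:138  4:46  5:65  6:121  7:90
  8:30  9:10  10:53  11:117  12:39
Giant step factor: 50^(-13) ≡ 23 (mod 149).
Scan 114·23^i mod 149 for i = 0, 1, …:
  i=0: 114   i=1: 89   i=2: 110   i=3: 146
  i=4: 80   i=5: 52   i=6: 4   i=7: 92
  i=8: 30
Match at i=8, j=8: a = 8·13 + 8 = 112.

112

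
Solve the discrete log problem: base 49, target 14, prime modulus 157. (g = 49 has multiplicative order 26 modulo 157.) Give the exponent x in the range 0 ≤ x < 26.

Successive powers of 49 modulo 157:
  49^0=1  49^1=49  49^2=46  49^3=56  49^4=75  49^5=64
  49^6=153  49^7=118  49^8=130  49^9=90  49^10=14
So 49^10 ≡ 14 (mod 157), giving x = 10.

10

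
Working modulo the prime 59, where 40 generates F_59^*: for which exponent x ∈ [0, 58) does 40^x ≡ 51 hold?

Baby-step giant-step with m = ceil(sqrt(58)) = 8.
Baby table (40^j mod 59 for j=0..7):
  0:1  1:40  2:7  3:44  4:49  5:13  6:48  7:32
Giant step factor: 40^(-8) ≡ 36 (mod 59).
Scan 51·36^i mod 59 for i = 0, 1, …:
  i=0: 51   i=1: 7
Match at i=1, j=2: x = 1·8 + 2 = 10.

10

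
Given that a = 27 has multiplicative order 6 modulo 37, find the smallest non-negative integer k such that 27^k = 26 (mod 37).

Successive powers of 27 modulo 37:
  27^0=1  27^1=27  27^2=26
So 27^2 ≡ 26 (mod 37), giving k = 2.

2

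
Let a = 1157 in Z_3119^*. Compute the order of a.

1559

The order of 1157 must divide p − 1 = 3118 = 2 · 1559.
Divisors: 1, 2, 1559, 3118.
Check each in increasing order: 1157^1 ≡ 1157;  1157^2 ≡ 598;  1157^1559 ≡ 1.
Smallest exponent giving 1 is 1559.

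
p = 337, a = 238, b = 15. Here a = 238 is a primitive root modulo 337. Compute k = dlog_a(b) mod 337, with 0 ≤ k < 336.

221

Baby-step giant-step with m = ceil(sqrt(336)) = 19.
Baby table (238^j mod 337 for j=0..18):
  0:1  1:238  2:28  3:261  4:110  5:231  6:47  7:65
  8:305  9:135  10:115  11:73  12:187  13:22  14:181  15:279
  16:13  17:61  18:27
Giant step factor: 238^(-19) ≡ 44 (mod 337).
Scan 15·44^i mod 337 for i = 0, 1, …:
  i=0: 15   i=1: 323   i=2: 58   i=3: 193
  i=4: 67   i=5: 252   i=6: 304   i=7: 233
  i=8: 142   i=9: 182   i=10: 257   i=11: 187
Match at i=11, j=12: k = 11·19 + 12 = 221.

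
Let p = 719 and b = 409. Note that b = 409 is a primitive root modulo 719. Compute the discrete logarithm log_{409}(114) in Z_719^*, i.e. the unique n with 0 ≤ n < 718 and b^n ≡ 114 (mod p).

Baby-step giant-step with m = ceil(sqrt(718)) = 27.
Baby table (409^j mod 719 for j=0..26):
  0:1  1:409  2:473  3:46  4:120  5:188  6:678  7:487
  8:20  9:271  10:113  11:201  12:243  13:165  14:618  15:393
  16:400  17:387  18:103  19:425  20:546  21:424  22:137  23:670
  24:91  25:550  26:622
Giant step factor: 409^(-27) ≡ 264 (mod 719).
Scan 114·264^i mod 719 for i = 0, 1, …:
  i=0: 114   i=1: 617   i=2: 394   i=3: 480
  i=4: 176   i=5: 448   i=6: 356   i=7: 514
  i=8: 524   i=9: 288     …   i=17: 75
  i=18: 387
Match at i=18, j=17: n = 18·27 + 17 = 503.

503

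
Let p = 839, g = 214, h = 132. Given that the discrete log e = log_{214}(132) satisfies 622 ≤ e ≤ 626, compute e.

625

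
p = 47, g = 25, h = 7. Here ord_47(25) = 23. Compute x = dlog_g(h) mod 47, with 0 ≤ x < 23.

16

Successive powers of 25 modulo 47:
  25^0=1  25^1=25  25^2=14  25^3=21  25^4=8  25^5=12
  25^6=18  25^7=27  25^8=17  25^9=2  25^10=3  25^11=28
  25^12=42  25^13=16  25^14=24  25^15=36  25^16=7
So 25^16 ≡ 7 (mod 47), giving x = 16.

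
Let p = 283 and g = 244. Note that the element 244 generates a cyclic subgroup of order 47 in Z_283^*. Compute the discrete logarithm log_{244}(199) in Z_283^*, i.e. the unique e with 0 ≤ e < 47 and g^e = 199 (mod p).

Successive powers of 244 modulo 283:
  244^0=1  244^1=244  244^2=106  244^3=111  244^4=199
So 244^4 ≡ 199 (mod 283), giving e = 4.

4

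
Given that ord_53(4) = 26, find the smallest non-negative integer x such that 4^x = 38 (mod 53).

19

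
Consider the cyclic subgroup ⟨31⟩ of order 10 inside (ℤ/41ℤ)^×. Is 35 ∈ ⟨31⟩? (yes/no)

35 ∈ ⟨31⟩ iff 35^10 ≡ 1 (mod 41), since |⟨31⟩| = 10.
35^10 mod 41 = 32.
Since 32 ≠ 1, 35 does not lie in the subgroup.

no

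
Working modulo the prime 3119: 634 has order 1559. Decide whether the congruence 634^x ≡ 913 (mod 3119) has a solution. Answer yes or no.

913 ∈ ⟨634⟩ iff 913^1559 ≡ 1 (mod 3119), since |⟨634⟩| = 1559.
913^1559 mod 3119 = 3118.
Since 3118 ≠ 1, 913 does not lie in the subgroup.

no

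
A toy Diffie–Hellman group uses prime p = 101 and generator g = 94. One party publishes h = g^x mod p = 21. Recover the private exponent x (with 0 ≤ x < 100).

Baby-step giant-step with m = ceil(sqrt(100)) = 10.
Baby table (94^j mod 101 for j=0..9):
  0:1  1:94  2:49  3:61  4:78  5:60  6:85  7:11
  8:24  9:34
Giant step factor: 94^(-10) ≡ 14 (mod 101).
Scan 21·14^i mod 101 for i = 0, 1, …:
  i=0: 21   i=1: 92   i=2: 76   i=3: 54
  i=4: 49
Match at i=4, j=2: x = 4·10 + 2 = 42.

42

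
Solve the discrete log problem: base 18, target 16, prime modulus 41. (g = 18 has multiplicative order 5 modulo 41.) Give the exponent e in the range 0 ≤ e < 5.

4

Successive powers of 18 modulo 41:
  18^0=1  18^1=18  18^2=37  18^3=10  18^4=16
So 18^4 ≡ 16 (mod 41), giving e = 4.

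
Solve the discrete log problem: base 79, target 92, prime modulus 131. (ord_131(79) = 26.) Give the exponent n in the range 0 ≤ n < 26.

11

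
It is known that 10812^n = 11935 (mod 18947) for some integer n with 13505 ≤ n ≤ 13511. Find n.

13510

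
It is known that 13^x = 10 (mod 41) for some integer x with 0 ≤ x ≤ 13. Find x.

Compute 13^0 mod 41 = 1, then multiply by 13 repeatedly:
  13^0=1  13^1=13  13^2=5  13^3=24  13^4=25
  13^5=38  13^6=2  13^7=26  13^8=10
Found 10 at exponent 8.

8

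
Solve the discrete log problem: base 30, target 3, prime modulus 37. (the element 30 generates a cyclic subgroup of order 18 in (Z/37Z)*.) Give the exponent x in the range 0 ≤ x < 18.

7

Successive powers of 30 modulo 37:
  30^0=1  30^1=30  30^2=12  30^3=27  30^4=33  30^5=28
  30^6=26  30^7=3
So 30^7 ≡ 3 (mod 37), giving x = 7.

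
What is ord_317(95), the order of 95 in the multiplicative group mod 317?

158

The order of 95 must divide p − 1 = 316 = 2^2 · 79.
Divisors: 1, 2, 4, 79, 158, 316.
Check each in increasing order: 95^1 ≡ 95;  95^2 ≡ 149;  95^4 ≡ 11;  95^79 ≡ 316;  95^158 ≡ 1.
Smallest exponent giving 1 is 158.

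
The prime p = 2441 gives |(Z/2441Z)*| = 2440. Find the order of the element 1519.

The order of 1519 must divide p − 1 = 2440 = 2^3 · 5 · 61.
Divisors: 1, 2, 4, 5, 8, 10, 20, 40, 61, 122, 244, 305, 488, 610, 1220, 2440.
Check each in increasing order: 1519^1 ≡ 1519;  1519^2 ≡ 616;  1519^4 ≡ 1101;  1519^5 ≡ 334;  1519^8 ≡ 1465;  1519^10 ≡ 1711;  1519^20 ≡ 762;  1519^40 ≡ 2127;  1519^61 ≡ 2162;  1519^122 ≡ 2170;  1519^244 ≡ 211;  1519^305 ≡ 2156;  1519^488 ≡ 583;  1519^610 ≡ 672;  1519^1220 ≡ 2440;  1519^2440 ≡ 1.
Smallest exponent giving 1 is 2440.

2440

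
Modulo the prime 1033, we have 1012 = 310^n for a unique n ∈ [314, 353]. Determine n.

332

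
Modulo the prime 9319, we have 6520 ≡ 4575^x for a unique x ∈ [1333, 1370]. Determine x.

1358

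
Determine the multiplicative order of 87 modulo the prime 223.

74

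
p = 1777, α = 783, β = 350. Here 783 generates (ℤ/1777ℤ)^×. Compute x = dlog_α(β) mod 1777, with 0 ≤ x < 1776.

893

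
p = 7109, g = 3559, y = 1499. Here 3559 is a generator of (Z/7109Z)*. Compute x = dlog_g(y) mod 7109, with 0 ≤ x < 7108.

4653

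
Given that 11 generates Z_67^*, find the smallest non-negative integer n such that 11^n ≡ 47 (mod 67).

40

Baby-step giant-step with m = ceil(sqrt(66)) = 9.
Baby table (11^j mod 67 for j=0..8):
  0:1  1:11  2:54  3:58  4:35  5:50  6:14  7:20
  8:19
Giant step factor: 11^(-9) ≡ 42 (mod 67).
Scan 47·42^i mod 67 for i = 0, 1, …:
  i=0: 47   i=1: 31   i=2: 29   i=3: 12
  i=4: 35
Match at i=4, j=4: n = 4·9 + 4 = 40.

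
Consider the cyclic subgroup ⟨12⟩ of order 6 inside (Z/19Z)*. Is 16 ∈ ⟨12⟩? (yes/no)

no

16 ∈ ⟨12⟩ iff 16^6 ≡ 1 (mod 19), since |⟨12⟩| = 6.
16^6 mod 19 = 7.
Since 7 ≠ 1, 16 does not lie in the subgroup.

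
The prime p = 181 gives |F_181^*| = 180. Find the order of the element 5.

The order of 5 must divide p − 1 = 180 = 2^2 · 3^2 · 5.
Divisors: 1, 2, 3, 4, 5, 6, 9, 10, 12, 15, 18, 20, 30, 36, 45, 60, 90, 180.
Check each in increasing order: 5^1 ≡ 5;  5^2 ≡ 25;  5^3 ≡ 125;  5^4 ≡ 82;  5^5 ≡ 48;  5^6 ≡ 59;  5^9 ≡ 135;  5^10 ≡ 132;  5^12 ≡ 42;  5^15 ≡ 1.
Smallest exponent giving 1 is 15.

15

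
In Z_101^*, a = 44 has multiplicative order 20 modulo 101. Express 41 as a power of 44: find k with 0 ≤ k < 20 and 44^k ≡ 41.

Successive powers of 44 modulo 101:
  44^0=1  44^1=44  44^2=17  44^3=41
So 44^3 ≡ 41 (mod 101), giving k = 3.

3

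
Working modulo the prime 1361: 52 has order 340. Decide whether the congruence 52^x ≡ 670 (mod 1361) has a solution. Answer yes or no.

670 ∈ ⟨52⟩ iff 670^340 ≡ 1 (mod 1361), since |⟨52⟩| = 340.
670^340 mod 1361 = 1360.
Since 1360 ≠ 1, 670 does not lie in the subgroup.

no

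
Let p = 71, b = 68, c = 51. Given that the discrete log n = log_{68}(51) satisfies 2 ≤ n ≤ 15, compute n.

15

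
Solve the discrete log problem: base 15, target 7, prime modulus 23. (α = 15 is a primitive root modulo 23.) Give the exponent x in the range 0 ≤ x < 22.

5

Successive powers of 15 modulo 23:
  15^0=1  15^1=15  15^2=18  15^3=17  15^4=2  15^5=7
So 15^5 ≡ 7 (mod 23), giving x = 5.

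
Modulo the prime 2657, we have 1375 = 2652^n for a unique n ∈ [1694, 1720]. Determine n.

1694

Compute 2652^1694 mod 2657 = 1375, then multiply by 2652 repeatedly:
  2652^1694=1375
Found 1375 at exponent 1694.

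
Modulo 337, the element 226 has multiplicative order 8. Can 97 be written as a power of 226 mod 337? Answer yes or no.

no

97 ∈ ⟨226⟩ iff 97^8 ≡ 1 (mod 337), since |⟨226⟩| = 8.
97^8 mod 337 = 329.
Since 329 ≠ 1, 97 does not lie in the subgroup.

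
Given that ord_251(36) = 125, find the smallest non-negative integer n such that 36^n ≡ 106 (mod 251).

Baby-step giant-step with m = ceil(sqrt(125)) = 12.
Baby table (36^j mod 251 for j=0..11):
  0:1  1:36  2:41  3:221  4:175  5:25  6:147  7:21
  8:3  9:108  10:123  11:161
Giant step factor: 36^(-12) ≡ 131 (mod 251).
Scan 106·131^i mod 251 for i = 0, 1, …:
  i=0: 106   i=1: 81   i=2: 69   i=3: 3
Match at i=3, j=8: n = 3·12 + 8 = 44.

44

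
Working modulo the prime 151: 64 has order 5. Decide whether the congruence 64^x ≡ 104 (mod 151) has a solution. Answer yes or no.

no

⟨64⟩ has order 5; its elements mod 151 are {1, 8, 19, 59, 64}.
104 is not in this set.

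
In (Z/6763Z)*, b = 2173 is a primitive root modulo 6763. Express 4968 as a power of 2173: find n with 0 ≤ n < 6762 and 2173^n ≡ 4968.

2655

Baby-step giant-step with m = ceil(sqrt(6762)) = 83.
Baby table (2173^j mod 6763 for j=0..82):
  0:1  1:2173  2:1355  3:2510  4:3252  5:6024  6:3747  7:6342
  8:4935  9:4400  10:5081  11:3797  12:21  13:5055  14:1403  15:5369
  16:662  17:4770  18:4294  19:4685  20:2190  21:4481  22:5256  23:5344
  24:441  25:4710  26:2411  27:4541  28:376  29:5488  30:2255  31:3703
  32:5412  33:6182  34:2168  35:4016  36:2498  37:4228  38:3290  39:679
  40:1133  41:277  42:14  43:3370  44:5444  45:1325  46:4950  47:3180
  48:5117  49:869  50:1460  51:733  52:3504  53:5817  54:294  55:3140
  56:6116  57:773  58:2505  59:5913  60:6012  61:4723  62:3608  63:1867
  64:5954  65:423  66:6174  67:5073  68:6702  69:2707  70:5264  71:2439
  72:4518  73:4501  74:1375  75:5392  76:3300  77:2120  78:1157  79:5088
  80:5482  81:2743  82:2336
Giant step factor: 2173^(-83) ≡ 2806 (mod 6763).
Scan 4968·2806^i mod 6763 for i = 0, 1, …:
  i=0: 4968   i=1: 1665   i=2: 5520   i=3: 1850
  i=4: 3879   i=5: 2807   i=6: 4310   i=7: 1616
  i=8: 3286   i=9: 2547     …   i=30: 3351
  i=31: 2336
Match at i=31, j=82: n = 31·83 + 82 = 2655.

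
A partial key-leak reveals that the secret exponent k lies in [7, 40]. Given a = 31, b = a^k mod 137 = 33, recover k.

11

Compute 31^7 mod 137 = 111, then multiply by 31 repeatedly:
  31^7=111  31^8=16  31^9=85  31^10=32  31^11=33
Found 33 at exponent 11.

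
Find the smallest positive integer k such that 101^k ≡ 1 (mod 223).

111

The order of 101 must divide p − 1 = 222 = 2 · 3 · 37.
Divisors: 1, 2, 3, 6, 37, 74, 111, 222.
Check each in increasing order: 101^1 ≡ 101;  101^2 ≡ 166;  101^3 ≡ 41;  101^6 ≡ 120;  101^37 ≡ 39;  101^74 ≡ 183;  101^111 ≡ 1.
Smallest exponent giving 1 is 111.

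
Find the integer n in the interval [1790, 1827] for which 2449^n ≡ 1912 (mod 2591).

Compute 2449^1790 mod 2591 = 246, then multiply by 2449 repeatedly:
  2449^1790=246  2449^1791=1342  2449^1792=1170  2449^1793=2275  2449^1794=825
  2449^1795=2036  2449^1796=1080  2449^1797=2100  2449^1798=2356  2449^1799=2278
  2449^1800=399  2449^1801=344  2449^1802=381  2449^1803=309  2449^1804=169
  2449^1805=1912
Found 1912 at exponent 1805.

1805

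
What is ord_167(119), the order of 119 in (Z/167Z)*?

The order of 119 must divide p − 1 = 166 = 2 · 83.
Divisors: 1, 2, 83, 166.
Check each in increasing order: 119^1 ≡ 119;  119^2 ≡ 133;  119^83 ≡ 166;  119^166 ≡ 1.
Smallest exponent giving 1 is 166.

166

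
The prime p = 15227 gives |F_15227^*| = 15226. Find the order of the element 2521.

The order of 2521 must divide p − 1 = 15226 = 2 · 23 · 331.
Divisors: 1, 2, 23, 46, 331, 662, 7613, 15226.
Check each in increasing order: 2521^1 ≡ 2521;  2521^2 ≡ 5782;  2521^23 ≡ 12133;  2521^46 ≡ 10280;  2521^331 ≡ 5491;  2521^662 ≡ 1621;  2521^7613 ≡ 1.
Smallest exponent giving 1 is 7613.

7613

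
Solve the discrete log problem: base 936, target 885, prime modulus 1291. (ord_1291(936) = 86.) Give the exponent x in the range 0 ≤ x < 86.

37

Baby-step giant-step with m = ceil(sqrt(86)) = 10.
Baby table (936^j mod 1291 for j=0..9):
  0:1  1:936  2:798  3:730  4:341  5:299  6:1008  7:1058
  8:91  9:1261
Giant step factor: 936^(-10) ≡ 429 (mod 1291).
Scan 885·429^i mod 1291 for i = 0, 1, …:
  i=0: 885   i=1: 111   i=2: 1143   i=3: 1058
Match at i=3, j=7: x = 3·10 + 7 = 37.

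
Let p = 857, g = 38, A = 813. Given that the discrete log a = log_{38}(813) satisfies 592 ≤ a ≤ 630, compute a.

623

Compute 38^592 mod 857 = 195, then multiply by 38 repeatedly:
  38^592=195  38^593=554  38^594=484  38^595=395  38^596=441
  38^597=475  38^598=53  38^599=300  38^600=259  38^601=415
  38^602=344  38^603=217  38^604=533  38^605=543  38^606=66
  38^607=794  38^608=177  38^609=727  38^610=202  38^611=820
  38^612=308  38^613=563  38^614=826  38^615=536  38^616=657
  38^617=113  38^618=9  38^619=342  38^620=141  38^621=216
  38^622=495  38^623=813
Found 813 at exponent 623.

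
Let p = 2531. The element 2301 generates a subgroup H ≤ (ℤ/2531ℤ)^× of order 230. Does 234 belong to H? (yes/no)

234 ∈ ⟨2301⟩ iff 234^230 ≡ 1 (mod 2531), since |⟨2301⟩| = 230.
234^230 mod 2531 = 39.
Since 39 ≠ 1, 234 does not lie in the subgroup.

no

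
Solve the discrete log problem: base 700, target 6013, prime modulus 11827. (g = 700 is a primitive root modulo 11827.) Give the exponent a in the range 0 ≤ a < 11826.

6140

Baby-step giant-step with m = ceil(sqrt(11826)) = 109.
Baby table (700^j mod 11827 for j=0..108):
  0:1  1:700  2:5093  3:5173  4:2038  5:7360  6:7255  7:4717
  8:2167  9:3044  10:1940  11:9722  12:4875  13:6324  14:3502  15:3211
  16:570  17:8709  18:5395  19:3687  20:2614  21:8442  22:7727  23:3961
  24:5182  25:8338  26:5889  27:6504  28:11232  29:9272  30:9204  31:8912
  32:5571  33:8617  34:130  35:8211  36:11605  37:10178  38:4746  39:10640
  40:8817  41:10033  42:9689  43:5429  44:3833  45:10198  46:6919  47:6057
  48:5834  49:3485  50:3138  51:8605  52:3557  53:6230  54:8664  55:9376
  56:11042  57:6369  58:11348  59:7683  60:8642  61:5803  62:5439  63:10833
  64:1993  65:11341  66:2783  67:8472  68:5073  69:3000  70:6621  71:10343
  72:1976  73:11268  74:10818  75:3320  76:5908  77:7977  78:1556  79:1116
  80:618  81:6828  82:1492  83:3624  84:5822  85:6912  86:1157  87:5664
  88:2755  89:699  90:4393  91:80  92:8692  93:5322  94:11722  95:9289
  96:9277  97:877  98:10723  99:7782  100:6980  101:1449  102:9005  103:11536
  104:9186  105:8139  106:8513  107:10119  108:10754
Giant step factor: 700^(-109) ≡ 7608 (mod 11827).
Scan 6013·7608^i mod 11827 for i = 0, 1, …:
  i=0: 6013   i=1: 68   i=2: 8783   i=3: 10341
  i=4: 1124   i=5: 471   i=6: 11614   i=7: 11622
  i=8: 1524   i=9: 4132     …   i=55: 7154
  i=56: 11605
Match at i=56, j=36: a = 56·109 + 36 = 6140.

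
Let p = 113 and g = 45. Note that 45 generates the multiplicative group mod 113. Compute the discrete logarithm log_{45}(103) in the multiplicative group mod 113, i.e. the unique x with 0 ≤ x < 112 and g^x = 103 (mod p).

11

Baby-step giant-step with m = ceil(sqrt(112)) = 11.
Baby table (45^j mod 113 for j=0..10):
  0:1  1:45  2:104  3:47  4:81  5:29  6:62  7:78
  8:7  9:89  10:50
Giant step factor: 45^(-11) ≡ 79 (mod 113).
Scan 103·79^i mod 113 for i = 0, 1, …:
  i=0: 103   i=1: 1
Match at i=1, j=0: x = 1·11 + 0 = 11.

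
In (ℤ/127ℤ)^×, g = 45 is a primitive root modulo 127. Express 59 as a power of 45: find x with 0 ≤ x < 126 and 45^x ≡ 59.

7

Baby-step giant-step with m = ceil(sqrt(126)) = 12.
Baby table (45^j mod 127 for j=0..11):
  0:1  1:45  2:120  3:66  4:49  5:46  6:38  7:59
  8:115  9:95  10:84  11:97
Giant step factor: 45^(-12) ≡ 100 (mod 127).
Scan 59·100^i mod 127 for i = 0, 1, …:
  i=0: 59
Match at i=0, j=7: x = 0·12 + 7 = 7.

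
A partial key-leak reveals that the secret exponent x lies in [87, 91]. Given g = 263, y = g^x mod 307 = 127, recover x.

Compute 263^87 mod 307 = 32, then multiply by 263 repeatedly:
  263^87=32  263^88=127
Found 127 at exponent 88.

88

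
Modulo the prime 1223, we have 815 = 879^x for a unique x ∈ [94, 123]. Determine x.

117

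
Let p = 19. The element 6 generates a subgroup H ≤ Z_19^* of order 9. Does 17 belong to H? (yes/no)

yes

⟨6⟩ has order 9; its elements mod 19 are {1, 4, 5, 6, 7, 9, 11, 16, 17}.
17 is in this set.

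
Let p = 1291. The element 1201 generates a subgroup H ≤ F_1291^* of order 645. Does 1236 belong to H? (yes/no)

yes

1236 ∈ ⟨1201⟩ iff 1236^645 ≡ 1 (mod 1291), since |⟨1201⟩| = 645.
1236^645 mod 1291 = 1.
Since 1 = 1, 1236 lies in the subgroup.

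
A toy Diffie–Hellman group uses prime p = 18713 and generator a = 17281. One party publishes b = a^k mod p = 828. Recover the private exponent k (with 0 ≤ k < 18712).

14375

Baby-step giant-step with m = ceil(sqrt(18712)) = 137.
Baby table (17281^j mod 18713 for j=0..136):
  0:1  1:17281  2:10907  3:6531  4:4108  5:11939  6:7034  7:13619
  8:15251  9:17352  10:2800  11:13695  12:18697  13:4199  14:12618  15:7782
  16:9124  17:14819  18:18447  19:6652  20:17966  21:3063  22:11339  23:5436
  24:256  25:7668  26:3955  27:6479  28:3720  29:6165  30:4256  31:5846
  32:11952  33:7131  34:5706  35:6589  36:14617  37:8303  38:11572  39:8614
  40:15332  41:13638  42:6756  43:29  44:14611  45:16895  46:2269  47:6854
  48:9397  49:16856  50:1978  51:11880  52:16670  53:6348  54:4182  55:18249
  56:9493  57:10375  58:1122  59:2614  60:18065  61:10999  62:5778  63:15763
  64:13975  65:10710  66:7940  67:7424  68:16529  69:2417  70:761  71:14315
  72:10368  73:11146  74:1117  75:9774  76:956  77:15770  78:3951  79:12207
  80:16231  81:17467  82:6537  83:14229  84:2529  85:8794  86:841  87:12033
  88:3417  89:9662  90:11636  91:10531  92:2286  93:1223  94:7686  95:15605
  96:15675  97:9000  98:5257  99:13315  100:1467  101:13825  102:954  103:18634
  104:850  105:17858  106:8015  107:12302  108:11182  109:5704  110:9453  111:11516
  112:13954  113:3356  114:3449  115:1264  116:5113  117:13680  118:2751  119:9011
  120:8218  121:2301  122:17169  123:2874  124:1292  125:2443  126:955  127:17202
  128:11757  129:5676  130:12123  131:5528  132:18216  133:610  134:5991  135:10155
  136:16754
Giant step factor: 17281^(-137) ≡ 6339 (mod 18713).
Scan 828·6339^i mod 18713 for i = 0, 1, …:
  i=0: 828   i=1: 9052   i=2: 6570   i=3: 10805
  i=4: 3315   i=5: 17799   i=6: 7184   i=7: 10647
  i=8: 12255   i=9: 6782     …   i=103: 3740
  i=104: 17202
Match at i=104, j=127: k = 104·137 + 127 = 14375.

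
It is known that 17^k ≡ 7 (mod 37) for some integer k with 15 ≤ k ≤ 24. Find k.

20

Compute 17^15 mod 37 = 14, then multiply by 17 repeatedly:
  17^15=14  17^16=16  17^17=13  17^18=36  17^19=20
  17^20=7
Found 7 at exponent 20.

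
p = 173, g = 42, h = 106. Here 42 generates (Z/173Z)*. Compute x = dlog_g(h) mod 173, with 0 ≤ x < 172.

Baby-step giant-step with m = ceil(sqrt(172)) = 14.
Baby table (42^j mod 173 for j=0..13):
  0:1  1:42  2:34  3:44  4:118  5:112  6:33  7:2
  8:84  9:68  10:88  11:63  12:51  13:66
Giant step factor: 42^(-14) ≡ 130 (mod 173).
Scan 106·130^i mod 173 for i = 0, 1, …:
  i=0: 106   i=1: 113   i=2: 158   i=3: 126
  i=4: 118
Match at i=4, j=4: x = 4·14 + 4 = 60.

60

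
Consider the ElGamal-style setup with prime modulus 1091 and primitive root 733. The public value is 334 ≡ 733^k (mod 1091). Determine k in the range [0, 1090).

696

Baby-step giant-step with m = ceil(sqrt(1090)) = 34.
Baby table (733^j mod 1091 for j=0..33):
  0:1  1:733  2:517  3:384  4:1085  5:1057  6:171  7:969
  8:36  9:204  10:65  11:732  12:875  13:958  14:701  15:1063
  16:205  17:798  18:158  19:168  20:952  21:667  22:143  23:83
  24:834  25:362  26:233  27:593  28:451  29:10  30:784  31:806
  32:567  33:1031
Giant step factor: 733^(-34) ≡ 292 (mod 1091).
Scan 334·292^i mod 1091 for i = 0, 1, …:
  i=0: 334   i=1: 429   i=2: 894   i=3: 299
  i=4: 28   i=5: 539   i=6: 284   i=7: 12
  i=8: 231   i=9: 901     …   i=19: 124
  i=20: 205
Match at i=20, j=16: k = 20·34 + 16 = 696.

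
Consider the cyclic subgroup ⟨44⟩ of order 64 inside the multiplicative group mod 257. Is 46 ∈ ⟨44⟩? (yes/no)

yes

46 ∈ ⟨44⟩ iff 46^64 ≡ 1 (mod 257), since |⟨44⟩| = 64.
46^64 mod 257 = 1.
Since 1 = 1, 46 lies in the subgroup.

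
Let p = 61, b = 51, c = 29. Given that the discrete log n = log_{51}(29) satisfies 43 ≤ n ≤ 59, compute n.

55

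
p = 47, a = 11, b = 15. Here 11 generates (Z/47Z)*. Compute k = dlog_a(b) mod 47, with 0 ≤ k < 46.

3

Successive powers of 11 modulo 47:
  11^0=1  11^1=11  11^2=27  11^3=15
So 11^3 ≡ 15 (mod 47), giving k = 3.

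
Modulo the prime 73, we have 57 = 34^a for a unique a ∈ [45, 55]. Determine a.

Compute 34^45 mod 73 = 10, then multiply by 34 repeatedly:
  34^45=10  34^46=48  34^47=26  34^48=8  34^49=53
  34^50=50  34^51=21  34^52=57
Found 57 at exponent 52.

52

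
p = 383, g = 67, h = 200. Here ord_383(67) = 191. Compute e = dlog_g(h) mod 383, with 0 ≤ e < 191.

Baby-step giant-step with m = ceil(sqrt(191)) = 14.
Baby table (67^j mod 383 for j=0..13):
  0:1  1:67  2:276  3:108  4:342  5:317  6:174  7:168
  8:149  9:25  10:143  11:6  12:19  13:124
Giant step factor: 67^(-14) ≡ 185 (mod 383).
Scan 200·185^i mod 383 for i = 0, 1, …:
  i=0: 200   i=1: 232   i=2: 24   i=3: 227
  i=4: 248   i=5: 303   i=6: 137   i=7: 67
Match at i=7, j=1: e = 7·14 + 1 = 99.

99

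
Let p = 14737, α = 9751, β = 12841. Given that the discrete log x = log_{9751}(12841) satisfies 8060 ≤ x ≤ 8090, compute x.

8089

Compute 9751^8060 mod 14737 = 2408, then multiply by 9751 repeatedly:
  9751^8060=2408  9751^8061=4367  9751^8062=7424  9751^8063=3280  9751^8064=3990
  9751^8065=810  9751^8066=14015  9751^8067=4064  9751^8068=271  9751^8069=4598
  9751^8070=5144  9751^8071=9133  9751^8072=192  9751^8073=593  9751^8074=5439
  9751^8075=11963  9751^8076=7858  9751^8077=5695  9751^8078=2929  9751^8079=373
  9751^8080=11821  9751^8081=8494  9751^8082=3054  9751^8083=10814  9751^8084=4079
  9751^8085=13903  9751^8086=2490  9751^8087=8151  9751^8088=3760  9751^8089=12841
Found 12841 at exponent 8089.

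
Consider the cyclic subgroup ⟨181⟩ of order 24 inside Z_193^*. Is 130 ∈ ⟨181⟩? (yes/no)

yes

130 ∈ ⟨181⟩ iff 130^24 ≡ 1 (mod 193), since |⟨181⟩| = 24.
130^24 mod 193 = 1.
Since 1 = 1, 130 lies in the subgroup.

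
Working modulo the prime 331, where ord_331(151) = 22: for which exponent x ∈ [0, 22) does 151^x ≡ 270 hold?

Successive powers of 151 modulo 331:
  151^0=1  151^1=151  151^2=293  151^3=220  151^4=120  151^5=246
  151^6=74  151^7=251  151^8=167  151^9=61  151^10=274  151^11=330
  151^12=180  151^13=38  151^14=111  151^15=211  151^16=85  151^17=257
  151^18=80  151^19=164  151^20=270
So 151^20 ≡ 270 (mod 331), giving x = 20.

20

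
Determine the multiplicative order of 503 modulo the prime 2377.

2376

The order of 503 must divide p − 1 = 2376 = 2^3 · 3^3 · 11.
Divisors: 1, 2, 3, 4, 6, 8, 9, 11, 12, 18, 22, 24, 27, 33, 36, 44, 54, 66, 72, 88, 99, 108, 132, 198, 216, 264, 297, 396, 594, 792, 1188, 2376.
Check each in increasing order: 503^1 ≡ 503;  503^2 ≡ 1047;  503^3 ≡ 1324;  503^4 ≡ 412;  503^6 ≡ 1127;  503^8 ≡ 977;  503^9 ≡ 1769;  503^11 ≡ 460;  503^12 ≡ 811;  503^18 ≡ 1229;  503^22 ≡ 47;  503^24 ≡ 1669;  503^27 ≡ 1523;  503^33 ≡ 227;  503^36 ≡ 1046;  503^44 ≡ 2209;  503^54 ≡ 1954;  503^66 ≡ 1612;  503^72 ≡ 696;  503^88 ≡ 2077;  503^99 ≡ 2243;  503^108 ≡ 654;  503^132 ≡ 483;  503^198 ≡ 1317;  503^216 ≡ 2233;  503^264 ≡ 343;  503^297 ≡ 1797;  503^396 ≡ 1656;  503^594 ≡ 1243;  503^792 ≡ 1655;  503^1188 ≡ 2376;  503^2376 ≡ 1.
Smallest exponent giving 1 is 2376.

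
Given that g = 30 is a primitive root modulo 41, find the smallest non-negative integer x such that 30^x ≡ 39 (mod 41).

Successive powers of 30 modulo 41:
  30^0=1  30^1=30  30^2=39
So 30^2 ≡ 39 (mod 41), giving x = 2.

2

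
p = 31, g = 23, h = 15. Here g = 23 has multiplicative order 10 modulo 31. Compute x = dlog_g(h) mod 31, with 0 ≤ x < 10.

3

Successive powers of 23 modulo 31:
  23^0=1  23^1=23  23^2=2  23^3=15
So 23^3 ≡ 15 (mod 31), giving x = 3.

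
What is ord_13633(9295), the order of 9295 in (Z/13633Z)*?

The order of 9295 must divide p − 1 = 13632 = 2^6 · 3 · 71.
Divisors: 1, 2, 3, 4, 6, 8, 12, 16, 24, 32, 48, 64, 71, 96, 142, 192, 213, 284, 426, 568, 852, 1136, 1704, 2272, 3408, 4544, 6816, 13632.
Check each in increasing order: 9295^1 ≡ 9295;  9295^2 ≡ 4704;  9295^3 ≡ 2649;  9295^4 ≡ 1257;  9295^6 ≡ 9839;  9295^8 ≡ 12254;  9295^12 ≡ 11621;  9295^16 ≡ 6654;  9295^24 ≡ 12776;  9295^32 ≡ 9365;  9295^48 ≡ 11900;  9295^64 ≡ 2136;  9295^71 ≡ 6317;  9295^96 ≡ 4029;  9295^142 ≡ 698;  9295^192 ≡ 9571;  9295^213 ≡ 5807;  9295^284 ≡ 10049;  9295^426 ≡ 6840;  9295^568 ≡ 2770;  9295^852 ≡ 10777;  9295^1136 ≡ 11154;  9295^1704 ≡ 4202;  9295^2272 ≡ 10591;  9295^3408 ≡ 2069;  9295^4544 ≡ 10590;  9295^6816 ≡ 13632;  9295^13632 ≡ 1.
Smallest exponent giving 1 is 13632.

13632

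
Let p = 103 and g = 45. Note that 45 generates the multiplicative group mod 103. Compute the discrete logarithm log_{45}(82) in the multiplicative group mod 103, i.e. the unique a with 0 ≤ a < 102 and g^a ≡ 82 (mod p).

Baby-step giant-step with m = ceil(sqrt(102)) = 11.
Baby table (45^j mod 103 for j=0..10):
  0:1  1:45  2:68  3:73  4:92  5:20  6:76  7:21
  8:18  9:89  10:91
Giant step factor: 45^(-11) ≡ 70 (mod 103).
Scan 82·70^i mod 103 for i = 0, 1, …:
  i=0: 82   i=1: 75   i=2: 100   i=3: 99
  i=4: 29   i=5: 73
Match at i=5, j=3: a = 5·11 + 3 = 58.

58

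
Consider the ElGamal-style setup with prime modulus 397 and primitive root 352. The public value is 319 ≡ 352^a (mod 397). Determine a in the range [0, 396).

Baby-step giant-step with m = ceil(sqrt(396)) = 20.
Baby table (352^j mod 397 for j=0..19):
  0:1  1:352  2:40  3:185  4:12  5:254  6:83  7:235
  8:144  9:269  10:202  11:41  12:140  13:52  14:42  15:95
  16:92  17:227  18:107  19:346
Giant step factor: 352^(-20) ≡ 73 (mod 397).
Scan 319·73^i mod 397 for i = 0, 1, …:
  i=0: 319   i=1: 261   i=2: 394   i=3: 178
  i=4: 290   i=5: 129   i=6: 286   i=7: 234
  i=8: 11   i=9: 9     …   i=13: 333
  i=14: 92
Match at i=14, j=16: a = 14·20 + 16 = 296.

296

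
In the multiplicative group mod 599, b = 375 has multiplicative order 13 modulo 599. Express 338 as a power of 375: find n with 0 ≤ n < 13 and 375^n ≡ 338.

Successive powers of 375 modulo 599:
  375^0=1  375^1=375  375^2=459  375^3=212  375^4=432  375^5=270
  375^6=19  375^7=536  375^8=335  375^9=434  375^10=421  375^11=338
So 375^11 ≡ 338 (mod 599), giving n = 11.

11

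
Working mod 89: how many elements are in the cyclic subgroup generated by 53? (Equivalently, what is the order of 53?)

44

The order of 53 must divide p − 1 = 88 = 2^3 · 11.
Divisors: 1, 2, 4, 8, 11, 22, 44, 88.
Check each in increasing order: 53^1 ≡ 53;  53^2 ≡ 50;  53^4 ≡ 8;  53^8 ≡ 64;  53^11 ≡ 55;  53^22 ≡ 88;  53^44 ≡ 1.
Smallest exponent giving 1 is 44.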